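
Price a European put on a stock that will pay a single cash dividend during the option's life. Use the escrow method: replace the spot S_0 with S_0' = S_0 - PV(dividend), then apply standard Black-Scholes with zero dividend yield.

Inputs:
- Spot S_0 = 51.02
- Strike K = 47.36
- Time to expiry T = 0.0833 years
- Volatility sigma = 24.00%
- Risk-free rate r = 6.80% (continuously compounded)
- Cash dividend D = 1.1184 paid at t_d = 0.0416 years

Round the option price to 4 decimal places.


PV(D) = D * exp(-r * t_d) = 1.1184 * 0.99717520 = 1.11524074
S_0' = S_0 - PV(D) = 51.0200 - 1.11524074 = 49.90475926
d1 = (ln(S_0'/K) + (r + sigma^2/2)*T) / (sigma*sqrt(T)) = 0.87199964
d2 = d1 - sigma*sqrt(T) = 0.80273147
exp(-rT) = 0.99435161
N(-d1) = 0.19160429; N(-d2) = 0.21106498
P = K * exp(-rT) * N(-d2) - S_0' * N(-d1) = 47.3600 * 0.99435161 * 0.21106498 - 49.90475926 * 0.19160429 = 0.3776

Answer: Price = 0.3776


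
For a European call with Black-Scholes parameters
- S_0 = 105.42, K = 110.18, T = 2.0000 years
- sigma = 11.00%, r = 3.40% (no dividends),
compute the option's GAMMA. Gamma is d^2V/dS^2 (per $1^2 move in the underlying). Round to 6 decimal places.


Answer: Gamma = 0.023686

Derivation:
d1 = 0.2310116529; d2 = 0.0754481610
phi(d1) = 0.3884379942; exp(-qT) = 1.0000000000; exp(-rT) = 0.9342604736
Gamma = exp(-qT) * phi(d1) / (S * sigma * sqrt(T)) = 1.0000000000 * 0.3884379942 / (105.4200 * 0.1100 * 1.4142135624) = 0.023686


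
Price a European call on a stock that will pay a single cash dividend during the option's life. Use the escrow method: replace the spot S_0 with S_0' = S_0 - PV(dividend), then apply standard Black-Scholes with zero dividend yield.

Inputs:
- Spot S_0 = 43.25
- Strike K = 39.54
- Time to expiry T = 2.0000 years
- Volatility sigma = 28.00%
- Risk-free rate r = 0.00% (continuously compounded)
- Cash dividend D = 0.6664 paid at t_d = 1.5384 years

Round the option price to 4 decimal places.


PV(D) = D * exp(-r * t_d) = 0.6664 * 1.00000000 = 0.66640000
S_0' = S_0 - PV(D) = 43.2500 - 0.66640000 = 42.58360000
d1 = (ln(S_0'/K) + (r + sigma^2/2)*T) / (sigma*sqrt(T)) = 0.38526305
d2 = d1 - sigma*sqrt(T) = -0.01071675
exp(-rT) = 1.00000000
N(d1) = 0.64997873; N(d2) = 0.49572472
C = S_0' * N(d1) - K * exp(-rT) * N(d2) = 42.58360000 * 0.64997873 - 39.5400 * 1.00000000 * 0.49572472 = 8.0775

Answer: Price = 8.0775


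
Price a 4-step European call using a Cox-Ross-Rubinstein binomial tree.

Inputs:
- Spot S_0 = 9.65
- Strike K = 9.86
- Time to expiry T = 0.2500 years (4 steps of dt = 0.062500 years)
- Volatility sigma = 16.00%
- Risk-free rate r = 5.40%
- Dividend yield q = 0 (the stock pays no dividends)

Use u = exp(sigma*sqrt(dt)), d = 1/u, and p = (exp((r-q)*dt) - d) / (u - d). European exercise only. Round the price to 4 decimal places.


Answer: Price = V(0,0) = 0.2812

Derivation:
dt = T/N = 0.062500
u = exp(sigma*sqrt(dt)) = 1.040811; d = 1/u = 0.960789
p = (exp((r-q)*dt) - d) / (u - d) = 0.532249
Discount per step: exp(-r*dt) = 0.996631
Stock lattice S(k, i) with i counting down-moves:
  k=0: S(0,0) = 9.6500
  k=1: S(1,0) = 10.0438; S(1,1) = 9.2716
  k=2: S(2,0) = 10.4537; S(2,1) = 9.6500; S(2,2) = 8.9081
  k=3: S(3,0) = 10.8803; S(3,1) = 10.0438; S(3,2) = 9.2716; S(3,3) = 8.5588
  k=4: S(4,0) = 11.3244; S(4,1) = 10.4537; S(4,2) = 9.6500; S(4,3) = 8.9081; S(4,4) = 8.2232
Terminal payoffs V(N, i) = max(S_T - K, 0):
  V(4,0) = 1.464380; V(4,1) = 0.593720; V(4,2) = 0.000000; V(4,3) = 0.000000; V(4,4) = 0.000000
Backward induction: V(k, i) = exp(-r*dt) * [p * V(k+1, i) + (1-p) * V(k+1, i+1)].
  V(3,0) = exp(-r*dt) * [p*1.464380 + (1-p)*0.593720] = 1.053566
  V(3,1) = exp(-r*dt) * [p*0.593720 + (1-p)*0.000000] = 0.314942
  V(3,2) = exp(-r*dt) * [p*0.000000 + (1-p)*0.000000] = 0.000000
  V(3,3) = exp(-r*dt) * [p*0.000000 + (1-p)*0.000000] = 0.000000
  V(2,0) = exp(-r*dt) * [p*1.053566 + (1-p)*0.314942] = 0.705688
  V(2,1) = exp(-r*dt) * [p*0.314942 + (1-p)*0.000000] = 0.167063
  V(2,2) = exp(-r*dt) * [p*0.000000 + (1-p)*0.000000] = 0.000000
  V(1,0) = exp(-r*dt) * [p*0.705688 + (1-p)*0.167063] = 0.452217
  V(1,1) = exp(-r*dt) * [p*0.167063 + (1-p)*0.000000] = 0.088619
  V(0,0) = exp(-r*dt) * [p*0.452217 + (1-p)*0.088619] = 0.281193


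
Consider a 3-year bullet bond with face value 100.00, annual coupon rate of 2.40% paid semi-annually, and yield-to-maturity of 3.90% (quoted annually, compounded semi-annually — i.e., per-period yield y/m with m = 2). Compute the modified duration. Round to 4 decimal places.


Coupon per period c = face * coupon_rate / m = 1.200000
Periods per year m = 2; per-period yield y/m = 0.019500
Number of cashflows N = 6
Cashflows (t years, CF_t, discount factor 1/(1+y/m)^(m*t), PV):
  t = 0.5000: CF_t = 1.200000, DF = 0.980873, PV = 1.177048
  t = 1.0000: CF_t = 1.200000, DF = 0.962112, PV = 1.154534
  t = 1.5000: CF_t = 1.200000, DF = 0.943709, PV = 1.132451
  t = 2.0000: CF_t = 1.200000, DF = 0.925659, PV = 1.110791
  t = 2.5000: CF_t = 1.200000, DF = 0.907954, PV = 1.089545
  t = 3.0000: CF_t = 101.200000, DF = 0.890588, PV = 90.127460
Price P = sum_t PV_t = 95.791829
First compute Macaulay numerator sum_t t * PV_t:
  t * PV_t at t = 0.5000: 0.588524
  t * PV_t at t = 1.0000: 1.154534
  t * PV_t at t = 1.5000: 1.698677
  t * PV_t at t = 2.0000: 2.221582
  t * PV_t at t = 2.5000: 2.723862
  t * PV_t at t = 3.0000: 270.382380
Macaulay duration D = 278.769559 / 95.791829 = 2.910160
Modified duration = D / (1 + y/m) = 2.910160 / (1 + 0.019500) = 2.854497

Answer: Modified duration = 2.8545


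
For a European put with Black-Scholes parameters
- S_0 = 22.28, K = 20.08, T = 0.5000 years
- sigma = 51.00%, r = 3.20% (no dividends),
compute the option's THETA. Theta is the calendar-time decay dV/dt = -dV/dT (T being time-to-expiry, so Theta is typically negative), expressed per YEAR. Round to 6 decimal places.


d1 = 0.5129716411; d2 = 0.1523471827
phi(d1) = 0.3497598561; exp(-qT) = 1.0000000000; exp(-rT) = 0.9841273201
Theta = -S*exp(-qT)*phi(d1)*sigma/(2*sqrt(T)) + r*K*exp(-rT)*N(-d2) - q*S*exp(-qT)*N(-d1)
N(-d1) = 0.3039855791; N(-d2) = 0.4394565564; sqrt(T) = 0.7071067812
Term 1 = -22.2800 * 1.0000000000 * 0.3497598561 * 0.5100 / (2 * 0.7071067812) = -2.8102200393
Term 2 = 0.0320 * 20.0800 * 0.9841273201 * 0.4394565564 = 0.2778951219
Term 3 = 0 (no dividend yield, q = 0)
Theta = -2.8102200393 + (0.2778951219) + (0.0000000000) = -2.532325

Answer: Theta = -2.532325


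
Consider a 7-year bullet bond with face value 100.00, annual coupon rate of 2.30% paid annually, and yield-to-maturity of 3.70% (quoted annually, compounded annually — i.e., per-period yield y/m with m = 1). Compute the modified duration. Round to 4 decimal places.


Answer: Modified duration = 6.2876

Derivation:
Coupon per period c = face * coupon_rate / m = 2.300000
Periods per year m = 1; per-period yield y/m = 0.037000
Number of cashflows N = 7
Cashflows (t years, CF_t, discount factor 1/(1+y/m)^(m*t), PV):
  t = 1.0000: CF_t = 2.300000, DF = 0.964320, PV = 2.217936
  t = 2.0000: CF_t = 2.300000, DF = 0.929913, PV = 2.138801
  t = 3.0000: CF_t = 2.300000, DF = 0.896734, PV = 2.062489
  t = 4.0000: CF_t = 2.300000, DF = 0.864739, PV = 1.988899
  t = 5.0000: CF_t = 2.300000, DF = 0.833885, PV = 1.917936
  t = 6.0000: CF_t = 2.300000, DF = 0.804132, PV = 1.849504
  t = 7.0000: CF_t = 102.300000, DF = 0.775441, PV = 79.327604
Price P = sum_t PV_t = 91.503169
First compute Macaulay numerator sum_t t * PV_t:
  t * PV_t at t = 1.0000: 2.217936
  t * PV_t at t = 2.0000: 4.277601
  t * PV_t at t = 3.0000: 6.187466
  t * PV_t at t = 4.0000: 7.955597
  t * PV_t at t = 5.0000: 9.589679
  t * PV_t at t = 6.0000: 11.097025
  t * PV_t at t = 7.0000: 555.293230
Macaulay duration D = 596.618535 / 91.503169 = 6.520195
Modified duration = D / (1 + y/m) = 6.520195 / (1 + 0.037000) = 6.287556


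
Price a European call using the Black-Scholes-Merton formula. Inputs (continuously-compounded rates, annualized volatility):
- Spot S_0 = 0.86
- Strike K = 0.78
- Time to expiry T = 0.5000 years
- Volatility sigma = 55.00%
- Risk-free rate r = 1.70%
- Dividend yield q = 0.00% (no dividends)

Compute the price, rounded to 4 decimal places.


d1 = (ln(S/K) + (r - q + 0.5*sigma^2) * T) / (sigma * sqrt(T)) = 0.46736793
d2 = d1 - sigma * sqrt(T) = 0.07845920
exp(-rT) = 0.99153602; exp(-qT) = 1.00000000
C = S_0 * exp(-qT) * N(d1) - K * exp(-rT) * N(d2)
N(d1) = 0.67988167; N(d2) = 0.53126861
C = 0.8600 * 1.00000000 * 0.67988167 - 0.7800 * 0.99153602 * 0.53126861 = 0.1738

Answer: Price = 0.1738


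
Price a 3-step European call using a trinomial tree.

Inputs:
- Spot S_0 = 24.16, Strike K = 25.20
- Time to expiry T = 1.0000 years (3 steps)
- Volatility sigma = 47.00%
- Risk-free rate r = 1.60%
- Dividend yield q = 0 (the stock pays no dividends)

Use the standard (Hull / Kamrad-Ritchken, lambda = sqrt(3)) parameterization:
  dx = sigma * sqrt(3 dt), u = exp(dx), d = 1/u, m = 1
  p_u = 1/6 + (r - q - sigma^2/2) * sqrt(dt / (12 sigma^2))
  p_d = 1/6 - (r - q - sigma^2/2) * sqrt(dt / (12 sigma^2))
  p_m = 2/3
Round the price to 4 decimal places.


dt = T/N = 0.333333; dx = sigma*sqrt(3*dt) = 0.470000
u = exp(dx) = 1.599994; d = 1/u = 0.625002
p_u = 0.133174, p_m = 0.666667, p_d = 0.200160
Discount per step: exp(-r*dt) = 0.994681
Stock lattice S(k, j) with j the centered position index:
  k=0: S(0,+0) = 24.1600
  k=1: S(1,-1) = 15.1001; S(1,+0) = 24.1600; S(1,+1) = 38.6559
  k=2: S(2,-2) = 9.4376; S(2,-1) = 15.1001; S(2,+0) = 24.1600; S(2,+1) = 38.6559; S(2,+2) = 61.8492
  k=3: S(3,-3) = 5.8985; S(3,-2) = 9.4376; S(3,-1) = 15.1001; S(3,+0) = 24.1600; S(3,+1) = 38.6559; S(3,+2) = 61.8492; S(3,+3) = 98.9583
Terminal payoffs V(N, j) = max(S_T - K, 0):
  V(3,-3) = 0.000000; V(3,-2) = 0.000000; V(3,-1) = 0.000000; V(3,+0) = 0.000000; V(3,+1) = 13.455860; V(3,+2) = 36.649151; V(3,+3) = 73.758283
Backward induction: V(k, j) = exp(-r*dt) * [p_u * V(k+1, j+1) + p_m * V(k+1, j) + p_d * V(k+1, j-1)]
  V(2,-2) = exp(-r*dt) * [p_u*0.000000 + p_m*0.000000 + p_d*0.000000] = 0.000000
  V(2,-1) = exp(-r*dt) * [p_u*0.000000 + p_m*0.000000 + p_d*0.000000] = 0.000000
  V(2,+0) = exp(-r*dt) * [p_u*13.455860 + p_m*0.000000 + p_d*0.000000] = 1.782436
  V(2,+1) = exp(-r*dt) * [p_u*36.649151 + p_m*13.455860 + p_d*0.000000] = 13.777602
  V(2,+2) = exp(-r*dt) * [p_u*73.758283 + p_m*36.649151 + p_d*13.455860] = 36.752219
  V(1,-1) = exp(-r*dt) * [p_u*1.782436 + p_m*0.000000 + p_d*0.000000] = 0.236111
  V(1,+0) = exp(-r*dt) * [p_u*13.777602 + p_m*1.782436 + p_d*0.000000] = 3.007025
  V(1,+1) = exp(-r*dt) * [p_u*36.752219 + p_m*13.777602 + p_d*1.782436] = 14.359482
  V(0,+0) = exp(-r*dt) * [p_u*14.359482 + p_m*3.007025 + p_d*0.236111] = 3.943163

Answer: Price = V(0,0) = 3.9432


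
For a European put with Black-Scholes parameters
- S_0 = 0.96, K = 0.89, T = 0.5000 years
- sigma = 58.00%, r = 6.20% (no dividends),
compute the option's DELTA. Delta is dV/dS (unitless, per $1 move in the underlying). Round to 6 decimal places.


d1 = 0.4652563210; d2 = 0.0551343879
phi(d1) = 0.3580186298; exp(-qT) = 1.0000000000; exp(-rT) = 0.9694755731
N(-d1) = 0.3208739551
Delta = -exp(-qT) * N(-d1) = -1.0000000000 * 0.3208739551 = -0.320874

Answer: Delta = -0.320874


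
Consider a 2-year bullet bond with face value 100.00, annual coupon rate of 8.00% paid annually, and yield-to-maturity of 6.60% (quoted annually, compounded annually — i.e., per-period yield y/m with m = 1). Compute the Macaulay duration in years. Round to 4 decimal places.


Coupon per period c = face * coupon_rate / m = 8.000000
Periods per year m = 1; per-period yield y/m = 0.066000
Number of cashflows N = 2
Cashflows (t years, CF_t, discount factor 1/(1+y/m)^(m*t), PV):
  t = 1.0000: CF_t = 8.000000, DF = 0.938086, PV = 7.504690
  t = 2.0000: CF_t = 108.000000, DF = 0.880006, PV = 95.040639
Price P = sum_t PV_t = 102.545329
Macaulay numerator sum_t t * PV_t:
  t * PV_t at t = 1.0000: 7.504690
  t * PV_t at t = 2.0000: 190.081277
Macaulay duration D = (sum_t t * PV_t) / P = 197.585968 / 102.545329 = 1.926816

Answer: Macaulay duration = 1.9268 years


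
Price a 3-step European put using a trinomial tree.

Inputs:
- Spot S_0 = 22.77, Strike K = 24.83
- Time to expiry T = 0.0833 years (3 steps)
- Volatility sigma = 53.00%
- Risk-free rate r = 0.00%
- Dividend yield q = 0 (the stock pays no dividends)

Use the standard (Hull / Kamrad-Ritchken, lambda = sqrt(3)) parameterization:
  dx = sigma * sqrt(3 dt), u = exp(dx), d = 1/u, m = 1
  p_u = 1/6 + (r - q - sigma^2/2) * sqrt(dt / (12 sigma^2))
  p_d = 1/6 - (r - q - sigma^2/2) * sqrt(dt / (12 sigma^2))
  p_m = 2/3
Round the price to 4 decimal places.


dt = T/N = 0.027767; dx = sigma*sqrt(3*dt) = 0.152967
u = exp(dx) = 1.165287; d = 1/u = 0.858158
p_u = 0.153919, p_m = 0.666667, p_d = 0.179414
Discount per step: exp(-r*dt) = 1.000000
Stock lattice S(k, j) with j the centered position index:
  k=0: S(0,+0) = 22.7700
  k=1: S(1,-1) = 19.5403; S(1,+0) = 22.7700; S(1,+1) = 26.5336
  k=2: S(2,-2) = 16.7686; S(2,-1) = 19.5403; S(2,+0) = 22.7700; S(2,+1) = 26.5336; S(2,+2) = 30.9192
  k=3: S(3,-3) = 14.3901; S(3,-2) = 16.7686; S(3,-1) = 19.5403; S(3,+0) = 22.7700; S(3,+1) = 26.5336; S(3,+2) = 30.9192; S(3,+3) = 36.0298
Terminal payoffs V(N, j) = max(K - S_T, 0):
  V(3,-3) = 10.439875; V(3,-2) = 8.061377; V(3,-1) = 5.289746; V(3,+0) = 2.060000; V(3,+1) = 0.000000; V(3,+2) = 0.000000; V(3,+3) = 0.000000
Backward induction: V(k, j) = exp(-r*dt) * [p_u * V(k+1, j+1) + p_m * V(k+1, j) + p_d * V(k+1, j-1)]
  V(2,-2) = exp(-r*dt) * [p_u*5.289746 + p_m*8.061377 + p_d*10.439875] = 8.061505
  V(2,-1) = exp(-r*dt) * [p_u*2.060000 + p_m*5.289746 + p_d*8.061377] = 5.289895
  V(2,+0) = exp(-r*dt) * [p_u*0.000000 + p_m*2.060000 + p_d*5.289746] = 2.322387
  V(2,+1) = exp(-r*dt) * [p_u*0.000000 + p_m*0.000000 + p_d*2.060000] = 0.369593
  V(2,+2) = exp(-r*dt) * [p_u*0.000000 + p_m*0.000000 + p_d*0.000000] = 0.000000
  V(1,-1) = exp(-r*dt) * [p_u*2.322387 + p_m*5.289895 + p_d*8.061505] = 5.330403
  V(1,+0) = exp(-r*dt) * [p_u*0.369593 + p_m*2.322387 + p_d*5.289895] = 2.554227
  V(1,+1) = exp(-r*dt) * [p_u*0.000000 + p_m*0.369593 + p_d*2.322387] = 0.663064
  V(0,+0) = exp(-r*dt) * [p_u*0.663064 + p_m*2.554227 + p_d*5.330403] = 2.761225

Answer: Price = V(0,0) = 2.7612


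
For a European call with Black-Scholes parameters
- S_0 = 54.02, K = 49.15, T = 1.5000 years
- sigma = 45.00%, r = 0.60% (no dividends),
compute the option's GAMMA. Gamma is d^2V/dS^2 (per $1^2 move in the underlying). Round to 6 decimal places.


Answer: Gamma = 0.012036

Derivation:
d1 = 0.4633209881; d2 = -0.0878142041
phi(d1) = 0.3583404732; exp(-qT) = 1.0000000000; exp(-rT) = 0.9910403788
Gamma = exp(-qT) * phi(d1) / (S * sigma * sqrt(T)) = 1.0000000000 * 0.3583404732 / (54.0200 * 0.4500 * 1.2247448714) = 0.012036


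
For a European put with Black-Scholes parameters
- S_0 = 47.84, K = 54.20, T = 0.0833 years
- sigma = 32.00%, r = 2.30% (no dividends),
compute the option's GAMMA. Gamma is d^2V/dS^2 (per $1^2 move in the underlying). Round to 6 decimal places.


d1 = -1.2845502965; d2 = -1.3769078625
phi(d1) = 0.1748243951; exp(-qT) = 1.0000000000; exp(-rT) = 0.9980859342
Gamma = exp(-qT) * phi(d1) / (S * sigma * sqrt(T)) = 1.0000000000 * 0.1748243951 / (47.8400 * 0.3200 * 0.2886173938) = 0.039567

Answer: Gamma = 0.039567


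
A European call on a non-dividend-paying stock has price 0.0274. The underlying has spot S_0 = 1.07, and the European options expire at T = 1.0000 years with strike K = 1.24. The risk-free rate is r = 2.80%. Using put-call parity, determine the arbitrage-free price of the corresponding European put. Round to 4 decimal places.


Put-call parity: C - P = S_0 * exp(-qT) - K * exp(-rT).
S_0 * exp(-qT) = 1.0700 * 1.00000000 = 1.07000000
K * exp(-rT) = 1.2400 * 0.97238837 = 1.20576157
P = C - S*exp(-qT) + K*exp(-rT)
P = 0.0274 - 1.07000000 + 1.20576157 = 0.1632

Answer: Put price = 0.1632


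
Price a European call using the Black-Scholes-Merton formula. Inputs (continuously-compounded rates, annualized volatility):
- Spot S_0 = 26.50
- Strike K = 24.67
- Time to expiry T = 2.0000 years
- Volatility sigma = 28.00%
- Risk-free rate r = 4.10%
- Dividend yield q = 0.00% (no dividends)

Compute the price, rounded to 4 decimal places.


d1 = (ln(S/K) + (r - q + 0.5*sigma^2) * T) / (sigma * sqrt(T)) = 0.58577939
d2 = d1 - sigma * sqrt(T) = 0.18979959
exp(-rT) = 0.92127196; exp(-qT) = 1.00000000
C = S_0 * exp(-qT) * N(d1) - K * exp(-rT) * N(d2)
N(d1) = 0.72098811; N(d2) = 0.57526691
C = 26.5000 * 1.00000000 * 0.72098811 - 24.6700 * 0.92127196 * 0.57526691 = 6.0316

Answer: Price = 6.0316


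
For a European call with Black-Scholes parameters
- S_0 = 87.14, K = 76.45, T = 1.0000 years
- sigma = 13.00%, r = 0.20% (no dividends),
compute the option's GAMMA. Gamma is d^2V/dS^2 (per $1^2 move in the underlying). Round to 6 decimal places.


d1 = 1.0871468332; d2 = 0.9571468332
phi(d1) = 0.2209359029; exp(-qT) = 1.0000000000; exp(-rT) = 0.9980019987
Gamma = exp(-qT) * phi(d1) / (S * sigma * sqrt(T)) = 1.0000000000 * 0.2209359029 / (87.1400 * 0.1300 * 1.0000000000) = 0.019503

Answer: Gamma = 0.019503


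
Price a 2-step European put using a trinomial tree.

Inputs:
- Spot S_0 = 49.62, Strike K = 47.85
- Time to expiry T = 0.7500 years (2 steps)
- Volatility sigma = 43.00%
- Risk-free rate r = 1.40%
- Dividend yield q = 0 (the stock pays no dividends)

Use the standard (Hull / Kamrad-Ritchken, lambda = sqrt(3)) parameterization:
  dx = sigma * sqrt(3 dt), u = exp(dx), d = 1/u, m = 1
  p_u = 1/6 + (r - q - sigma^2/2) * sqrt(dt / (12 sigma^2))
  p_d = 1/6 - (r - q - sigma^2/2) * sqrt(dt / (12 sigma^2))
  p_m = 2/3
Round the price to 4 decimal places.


dt = T/N = 0.375000; dx = sigma*sqrt(3*dt) = 0.456084
u = exp(dx) = 1.577883; d = 1/u = 0.633761
p_u = 0.134415, p_m = 0.666667, p_d = 0.198918
Discount per step: exp(-r*dt) = 0.994764
Stock lattice S(k, j) with j the centered position index:
  k=0: S(0,+0) = 49.6200
  k=1: S(1,-1) = 31.4472; S(1,+0) = 49.6200; S(1,+1) = 78.2945
  k=2: S(2,-2) = 19.9300; S(2,-1) = 31.4472; S(2,+0) = 49.6200; S(2,+1) = 78.2945; S(2,+2) = 123.5396
Terminal payoffs V(N, j) = max(K - S_T, 0):
  V(2,-2) = 27.919998; V(2,-1) = 16.402795; V(2,+0) = 0.000000; V(2,+1) = 0.000000; V(2,+2) = 0.000000
Backward induction: V(k, j) = exp(-r*dt) * [p_u * V(k+1, j+1) + p_m * V(k+1, j) + p_d * V(k+1, j-1)]
  V(1,-1) = exp(-r*dt) * [p_u*0.000000 + p_m*16.402795 + p_d*27.919998] = 16.402650
  V(1,+0) = exp(-r*dt) * [p_u*0.000000 + p_m*0.000000 + p_d*16.402795] = 3.245729
  V(1,+1) = exp(-r*dt) * [p_u*0.000000 + p_m*0.000000 + p_d*0.000000] = 0.000000
  V(0,+0) = exp(-r*dt) * [p_u*0.000000 + p_m*3.245729 + p_d*16.402650] = 5.398189

Answer: Price = V(0,0) = 5.3982


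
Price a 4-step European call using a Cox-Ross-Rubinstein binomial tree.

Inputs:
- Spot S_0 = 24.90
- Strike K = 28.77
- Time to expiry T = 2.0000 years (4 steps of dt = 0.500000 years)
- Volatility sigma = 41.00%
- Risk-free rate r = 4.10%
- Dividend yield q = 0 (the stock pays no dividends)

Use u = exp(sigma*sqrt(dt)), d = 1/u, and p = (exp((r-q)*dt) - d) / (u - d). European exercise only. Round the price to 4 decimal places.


Answer: Price = V(0,0) = 5.2344

Derivation:
dt = T/N = 0.500000
u = exp(sigma*sqrt(dt)) = 1.336312; d = 1/u = 0.748328
p = (exp((r-q)*dt) - d) / (u - d) = 0.463250
Discount per step: exp(-r*dt) = 0.979709
Stock lattice S(k, i) with i counting down-moves:
  k=0: S(0,0) = 24.9000
  k=1: S(1,0) = 33.2742; S(1,1) = 18.6334
  k=2: S(2,0) = 44.4647; S(2,1) = 24.9000; S(2,2) = 13.9439
  k=3: S(3,0) = 59.4187; S(3,1) = 33.2742; S(3,2) = 18.6334; S(3,3) = 10.4346
  k=4: S(4,0) = 79.4019; S(4,1) = 44.4647; S(4,2) = 24.9000; S(4,3) = 13.9439; S(4,4) = 7.8085
Terminal payoffs V(N, i) = max(S_T - K, 0):
  V(4,0) = 50.631950; V(4,1) = 15.694689; V(4,2) = 0.000000; V(4,3) = 0.000000; V(4,4) = 0.000000
Backward induction: V(k, i) = exp(-r*dt) * [p * V(k+1, i) + (1-p) * V(k+1, i+1)].
  V(3,0) = exp(-r*dt) * [p*50.631950 + (1-p)*15.694689] = 31.232490
  V(3,1) = exp(-r*dt) * [p*15.694689 + (1-p)*0.000000] = 7.123030
  V(3,2) = exp(-r*dt) * [p*0.000000 + (1-p)*0.000000] = 0.000000
  V(3,3) = exp(-r*dt) * [p*0.000000 + (1-p)*0.000000] = 0.000000
  V(2,0) = exp(-r*dt) * [p*31.232490 + (1-p)*7.123030] = 17.920567
  V(2,1) = exp(-r*dt) * [p*7.123030 + (1-p)*0.000000] = 3.232785
  V(2,2) = exp(-r*dt) * [p*0.000000 + (1-p)*0.000000] = 0.000000
  V(1,0) = exp(-r*dt) * [p*17.920567 + (1-p)*3.232785] = 9.833234
  V(1,1) = exp(-r*dt) * [p*3.232785 + (1-p)*0.000000] = 1.467199
  V(0,0) = exp(-r*dt) * [p*9.833234 + (1-p)*1.467199] = 5.234350


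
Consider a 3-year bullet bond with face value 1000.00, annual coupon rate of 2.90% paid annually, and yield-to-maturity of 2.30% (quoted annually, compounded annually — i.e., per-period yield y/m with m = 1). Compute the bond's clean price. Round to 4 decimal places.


Answer: Price = 1017.2027

Derivation:
Coupon per period c = face * coupon_rate / m = 29.000000
Periods per year m = 1; per-period yield y/m = 0.023000
Number of cashflows N = 3
Cashflows (t years, CF_t, discount factor 1/(1+y/m)^(m*t), PV):
  t = 1.0000: CF_t = 29.000000, DF = 0.977517, PV = 28.347996
  t = 2.0000: CF_t = 29.000000, DF = 0.955540, PV = 27.710651
  t = 3.0000: CF_t = 1029.000000, DF = 0.934056, PV = 961.144032
Price P = sum_t PV_t = 1017.202679


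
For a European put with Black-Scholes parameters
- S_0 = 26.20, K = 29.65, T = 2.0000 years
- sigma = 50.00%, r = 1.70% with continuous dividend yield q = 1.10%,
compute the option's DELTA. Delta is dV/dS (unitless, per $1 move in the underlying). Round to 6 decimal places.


d1 = 0.1955818965; d2 = -0.5115248846
phi(d1) = 0.3913845602; exp(-qT) = 0.9782402351; exp(-rT) = 0.9665715046
N(-d1) = 0.4224687155
Delta = -exp(-qT) * N(-d1) = -0.9782402351 * 0.4224687155 = -0.413276

Answer: Delta = -0.413276


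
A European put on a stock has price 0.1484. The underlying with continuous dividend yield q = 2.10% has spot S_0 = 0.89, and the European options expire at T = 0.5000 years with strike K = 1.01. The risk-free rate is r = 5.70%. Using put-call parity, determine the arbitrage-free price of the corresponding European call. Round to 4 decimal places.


Put-call parity: C - P = S_0 * exp(-qT) - K * exp(-rT).
S_0 * exp(-qT) = 0.8900 * 0.98955493 = 0.88070389
K * exp(-rT) = 1.0100 * 0.97190229 = 0.98162132
C = P + S*exp(-qT) - K*exp(-rT)
C = 0.1484 + 0.88070389 - 0.98162132 = 0.0475

Answer: Call price = 0.0475


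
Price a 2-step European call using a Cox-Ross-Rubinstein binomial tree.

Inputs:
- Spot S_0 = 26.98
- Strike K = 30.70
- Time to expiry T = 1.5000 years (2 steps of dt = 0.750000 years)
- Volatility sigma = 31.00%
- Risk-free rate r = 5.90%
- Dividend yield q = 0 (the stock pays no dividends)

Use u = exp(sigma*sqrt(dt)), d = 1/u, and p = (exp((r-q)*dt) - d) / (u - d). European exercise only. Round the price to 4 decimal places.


Answer: Price = V(0,0) = 3.7747

Derivation:
dt = T/N = 0.750000
u = exp(sigma*sqrt(dt)) = 1.307959; d = 1/u = 0.764550
p = (exp((r-q)*dt) - d) / (u - d) = 0.516542
Discount per step: exp(-r*dt) = 0.956715
Stock lattice S(k, i) with i counting down-moves:
  k=0: S(0,0) = 26.9800
  k=1: S(1,0) = 35.2887; S(1,1) = 20.6276
  k=2: S(2,0) = 46.1562; S(2,1) = 26.9800; S(2,2) = 15.7708
Terminal payoffs V(N, i) = max(S_T - K, 0):
  V(2,0) = 15.456214; V(2,1) = 0.000000; V(2,2) = 0.000000
Backward induction: V(k, i) = exp(-r*dt) * [p * V(k+1, i) + (1-p) * V(k+1, i+1)].
  V(1,0) = exp(-r*dt) * [p*15.456214 + (1-p)*0.000000] = 7.638206
  V(1,1) = exp(-r*dt) * [p*0.000000 + (1-p)*0.000000] = 0.000000
  V(0,0) = exp(-r*dt) * [p*7.638206 + (1-p)*0.000000] = 3.774676


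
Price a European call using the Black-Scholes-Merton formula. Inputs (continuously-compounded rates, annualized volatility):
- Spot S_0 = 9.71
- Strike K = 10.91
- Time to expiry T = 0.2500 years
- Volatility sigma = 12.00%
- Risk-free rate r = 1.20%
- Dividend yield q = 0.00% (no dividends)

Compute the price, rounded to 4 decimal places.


d1 = (ln(S/K) + (r - q + 0.5*sigma^2) * T) / (sigma * sqrt(T)) = -1.86205863
d2 = d1 - sigma * sqrt(T) = -1.92205863
exp(-rT) = 0.99700450; exp(-qT) = 1.00000000
C = S_0 * exp(-qT) * N(d1) - K * exp(-rT) * N(d2)
N(d1) = 0.03129741; N(d2) = 0.02729919
C = 9.7100 * 1.00000000 * 0.03129741 - 10.9100 * 0.99700450 * 0.02729919 = 0.0070

Answer: Price = 0.0070


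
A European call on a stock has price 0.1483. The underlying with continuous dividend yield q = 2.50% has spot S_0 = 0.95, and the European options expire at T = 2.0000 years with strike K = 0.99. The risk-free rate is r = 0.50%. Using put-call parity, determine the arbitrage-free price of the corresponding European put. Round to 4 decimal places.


Put-call parity: C - P = S_0 * exp(-qT) - K * exp(-rT).
S_0 * exp(-qT) = 0.9500 * 0.95122942 = 0.90366795
K * exp(-rT) = 0.9900 * 0.99004983 = 0.98014934
P = C - S*exp(-qT) + K*exp(-rT)
P = 0.1483 - 0.90366795 + 0.98014934 = 0.2248

Answer: Put price = 0.2248


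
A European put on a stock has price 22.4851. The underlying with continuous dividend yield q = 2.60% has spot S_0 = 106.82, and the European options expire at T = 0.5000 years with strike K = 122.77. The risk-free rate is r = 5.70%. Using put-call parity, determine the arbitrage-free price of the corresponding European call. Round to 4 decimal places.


Put-call parity: C - P = S_0 * exp(-qT) - K * exp(-rT).
S_0 * exp(-qT) = 106.8200 * 0.98708414 = 105.44032730
K * exp(-rT) = 122.7700 * 0.97190229 = 119.32044465
C = P + S*exp(-qT) - K*exp(-rT)
C = 22.4851 + 105.44032730 - 119.32044465 = 8.6050

Answer: Call price = 8.6050


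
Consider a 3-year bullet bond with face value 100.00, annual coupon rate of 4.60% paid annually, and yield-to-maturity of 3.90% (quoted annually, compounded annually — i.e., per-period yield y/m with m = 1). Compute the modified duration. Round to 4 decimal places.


Coupon per period c = face * coupon_rate / m = 4.600000
Periods per year m = 1; per-period yield y/m = 0.039000
Number of cashflows N = 3
Cashflows (t years, CF_t, discount factor 1/(1+y/m)^(m*t), PV):
  t = 1.0000: CF_t = 4.600000, DF = 0.962464, PV = 4.427334
  t = 2.0000: CF_t = 4.600000, DF = 0.926337, PV = 4.261149
  t = 3.0000: CF_t = 104.600000, DF = 0.891566, PV = 93.257773
Price P = sum_t PV_t = 101.946256
First compute Macaulay numerator sum_t t * PV_t:
  t * PV_t at t = 1.0000: 4.427334
  t * PV_t at t = 2.0000: 8.522298
  t * PV_t at t = 3.0000: 279.773320
Macaulay duration D = 292.722952 / 101.946256 = 2.871346
Modified duration = D / (1 + y/m) = 2.871346 / (1 + 0.039000) = 2.763567

Answer: Modified duration = 2.7636


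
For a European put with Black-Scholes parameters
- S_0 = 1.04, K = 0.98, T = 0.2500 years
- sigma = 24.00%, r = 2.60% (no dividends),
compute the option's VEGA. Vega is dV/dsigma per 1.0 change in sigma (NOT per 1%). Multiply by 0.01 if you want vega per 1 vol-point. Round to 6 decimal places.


Answer: Vega = 0.172299

Derivation:
d1 = 0.6093618373; d2 = 0.4893618373
phi(d1) = 0.3313435728; exp(-qT) = 1.0000000000; exp(-rT) = 0.9935210793
Vega = S * exp(-qT) * phi(d1) * sqrt(T) = 1.0400 * 1.0000000000 * 0.3313435728 * 0.5000000000 = 0.172299


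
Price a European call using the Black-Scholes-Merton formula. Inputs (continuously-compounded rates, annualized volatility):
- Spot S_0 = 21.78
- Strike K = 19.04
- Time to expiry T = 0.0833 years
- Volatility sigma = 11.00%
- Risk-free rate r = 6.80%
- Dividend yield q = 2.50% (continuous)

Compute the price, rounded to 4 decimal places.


d1 = (ln(S/K) + (r - q + 0.5*sigma^2) * T) / (sigma * sqrt(T)) = 4.36362389
d2 = d1 - sigma * sqrt(T) = 4.33187598
exp(-rT) = 0.99435161; exp(-qT) = 0.99791967
C = S_0 * exp(-qT) * N(d1) - K * exp(-rT) * N(d2)
N(d1) = 0.99999360; N(d2) = 0.99999261
C = 21.7800 * 0.99791967 * 0.99999360 - 19.0400 * 0.99435161 * 0.99999261 = 2.8022

Answer: Price = 2.8022


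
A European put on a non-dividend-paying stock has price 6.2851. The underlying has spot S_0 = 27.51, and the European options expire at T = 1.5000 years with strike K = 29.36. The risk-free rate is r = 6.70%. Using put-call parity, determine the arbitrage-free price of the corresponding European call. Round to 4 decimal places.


Put-call parity: C - P = S_0 * exp(-qT) - K * exp(-rT).
S_0 * exp(-qT) = 27.5100 * 1.00000000 = 27.51000000
K * exp(-rT) = 29.3600 * 0.90438511 = 26.55274690
C = P + S*exp(-qT) - K*exp(-rT)
C = 6.2851 + 27.51000000 - 26.55274690 = 7.2424

Answer: Call price = 7.2424


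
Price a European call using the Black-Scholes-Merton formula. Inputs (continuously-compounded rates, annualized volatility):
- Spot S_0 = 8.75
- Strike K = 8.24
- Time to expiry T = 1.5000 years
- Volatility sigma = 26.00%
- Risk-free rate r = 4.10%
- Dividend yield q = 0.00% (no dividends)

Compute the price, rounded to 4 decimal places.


d1 = (ln(S/K) + (r - q + 0.5*sigma^2) * T) / (sigma * sqrt(T)) = 0.54093953
d2 = d1 - sigma * sqrt(T) = 0.22250586
exp(-rT) = 0.94035295; exp(-qT) = 1.00000000
C = S_0 * exp(-qT) * N(d1) - K * exp(-rT) * N(d2)
N(d1) = 0.70572537; N(d2) = 0.58803994
C = 8.7500 * 1.00000000 * 0.70572537 - 8.2400 * 0.94035295 * 0.58803994 = 1.6187

Answer: Price = 1.6187


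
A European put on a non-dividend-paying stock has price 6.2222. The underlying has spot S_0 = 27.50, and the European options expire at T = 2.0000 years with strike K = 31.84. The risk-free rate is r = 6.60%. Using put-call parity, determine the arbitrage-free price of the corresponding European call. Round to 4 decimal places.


Answer: Call price = 5.8195

Derivation:
Put-call parity: C - P = S_0 * exp(-qT) - K * exp(-rT).
S_0 * exp(-qT) = 27.5000 * 1.00000000 = 27.50000000
K * exp(-rT) = 31.8400 * 0.87634100 = 27.90269728
C = P + S*exp(-qT) - K*exp(-rT)
C = 6.2222 + 27.50000000 - 27.90269728 = 5.8195


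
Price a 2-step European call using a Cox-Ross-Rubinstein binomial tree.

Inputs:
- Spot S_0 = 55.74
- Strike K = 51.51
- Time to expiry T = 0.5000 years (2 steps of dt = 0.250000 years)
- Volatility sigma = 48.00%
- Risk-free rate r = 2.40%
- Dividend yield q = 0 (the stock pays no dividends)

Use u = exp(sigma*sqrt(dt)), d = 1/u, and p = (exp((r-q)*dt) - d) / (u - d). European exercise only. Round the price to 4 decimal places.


Answer: Price = V(0,0) = 9.8814

Derivation:
dt = T/N = 0.250000
u = exp(sigma*sqrt(dt)) = 1.271249; d = 1/u = 0.786628
p = (exp((r-q)*dt) - d) / (u - d) = 0.452704
Discount per step: exp(-r*dt) = 0.994018
Stock lattice S(k, i) with i counting down-moves:
  k=0: S(0,0) = 55.7400
  k=1: S(1,0) = 70.8594; S(1,1) = 43.8466
  k=2: S(2,0) = 90.0800; S(2,1) = 55.7400; S(2,2) = 34.4910
Terminal payoffs V(N, i) = max(S_T - K, 0):
  V(2,0) = 38.569987; V(2,1) = 4.230000; V(2,2) = 0.000000
Backward induction: V(k, i) = exp(-r*dt) * [p * V(k+1, i) + (1-p) * V(k+1, i+1)].
  V(1,0) = exp(-r*dt) * [p*38.569987 + (1-p)*4.230000] = 19.657562
  V(1,1) = exp(-r*dt) * [p*4.230000 + (1-p)*0.000000] = 1.903484
  V(0,0) = exp(-r*dt) * [p*19.657562 + (1-p)*1.903484] = 9.881367


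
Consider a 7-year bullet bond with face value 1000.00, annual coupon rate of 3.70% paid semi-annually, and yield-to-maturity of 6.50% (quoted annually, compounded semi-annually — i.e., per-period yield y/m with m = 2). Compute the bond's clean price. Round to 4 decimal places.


Coupon per period c = face * coupon_rate / m = 18.500000
Periods per year m = 2; per-period yield y/m = 0.032500
Number of cashflows N = 14
Cashflows (t years, CF_t, discount factor 1/(1+y/m)^(m*t), PV):
  t = 0.5000: CF_t = 18.500000, DF = 0.968523, PV = 17.917676
  t = 1.0000: CF_t = 18.500000, DF = 0.938037, PV = 17.353681
  t = 1.5000: CF_t = 18.500000, DF = 0.908510, PV = 16.807439
  t = 2.0000: CF_t = 18.500000, DF = 0.879913, PV = 16.278391
  t = 2.5000: CF_t = 18.500000, DF = 0.852216, PV = 15.765997
  t = 3.0000: CF_t = 18.500000, DF = 0.825391, PV = 15.269730
  t = 3.5000: CF_t = 18.500000, DF = 0.799410, PV = 14.789085
  t = 4.0000: CF_t = 18.500000, DF = 0.774247, PV = 14.323569
  t = 4.5000: CF_t = 18.500000, DF = 0.749876, PV = 13.872706
  t = 5.0000: CF_t = 18.500000, DF = 0.726272, PV = 13.436035
  t = 5.5000: CF_t = 18.500000, DF = 0.703411, PV = 13.013109
  t = 6.0000: CF_t = 18.500000, DF = 0.681270, PV = 12.603495
  t = 6.5000: CF_t = 18.500000, DF = 0.659826, PV = 12.206775
  t = 7.0000: CF_t = 1018.500000, DF = 0.639056, PV = 650.878894
Price P = sum_t PV_t = 844.516582

Answer: Price = 844.5166


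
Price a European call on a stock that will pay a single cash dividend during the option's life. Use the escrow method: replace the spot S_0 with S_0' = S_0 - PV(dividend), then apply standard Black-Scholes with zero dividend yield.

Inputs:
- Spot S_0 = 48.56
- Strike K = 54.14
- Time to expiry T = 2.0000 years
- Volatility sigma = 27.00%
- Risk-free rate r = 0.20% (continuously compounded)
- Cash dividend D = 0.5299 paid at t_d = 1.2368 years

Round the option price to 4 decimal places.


Answer: Price = 5.1194

Derivation:
PV(D) = D * exp(-r * t_d) = 0.5299 * 0.99752946 = 0.52859086
S_0' = S_0 - PV(D) = 48.5600 - 0.52859086 = 48.03140914
d1 = (ln(S_0'/K) + (r + sigma^2/2)*T) / (sigma*sqrt(T)) = -0.11213700
d2 = d1 - sigma*sqrt(T) = -0.49397466
exp(-rT) = 0.99600799
N(d1) = 0.45535739; N(d2) = 0.31066204
C = S_0' * N(d1) - K * exp(-rT) * N(d2) = 48.03140914 * 0.45535739 - 54.1400 * 0.99600799 * 0.31066204 = 5.1194


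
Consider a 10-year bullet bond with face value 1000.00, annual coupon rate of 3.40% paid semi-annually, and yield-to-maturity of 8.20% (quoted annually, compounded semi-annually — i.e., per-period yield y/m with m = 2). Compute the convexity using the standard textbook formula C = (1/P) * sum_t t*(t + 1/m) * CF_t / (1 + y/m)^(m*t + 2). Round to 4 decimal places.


Answer: Convexity = 73.9096

Derivation:
Coupon per period c = face * coupon_rate / m = 17.000000
Periods per year m = 2; per-period yield y/m = 0.041000
Number of cashflows N = 20
Cashflows (t years, CF_t, discount factor 1/(1+y/m)^(m*t), PV):
  t = 0.5000: CF_t = 17.000000, DF = 0.960615, PV = 16.330451
  t = 1.0000: CF_t = 17.000000, DF = 0.922781, PV = 15.687273
  t = 1.5000: CF_t = 17.000000, DF = 0.886437, PV = 15.069427
  t = 2.0000: CF_t = 17.000000, DF = 0.851524, PV = 14.475914
  t = 2.5000: CF_t = 17.000000, DF = 0.817987, PV = 13.905777
  t = 3.0000: CF_t = 17.000000, DF = 0.785770, PV = 13.358096
  t = 3.5000: CF_t = 17.000000, DF = 0.754823, PV = 12.831984
  t = 4.0000: CF_t = 17.000000, DF = 0.725094, PV = 12.326594
  t = 4.5000: CF_t = 17.000000, DF = 0.696536, PV = 11.841108
  t = 5.0000: CF_t = 17.000000, DF = 0.669103, PV = 11.374744
  t = 5.5000: CF_t = 17.000000, DF = 0.642750, PV = 10.926747
  t = 6.0000: CF_t = 17.000000, DF = 0.617435, PV = 10.496395
  t = 6.5000: CF_t = 17.000000, DF = 0.593117, PV = 10.082992
  t = 7.0000: CF_t = 17.000000, DF = 0.569757, PV = 9.685872
  t = 7.5000: CF_t = 17.000000, DF = 0.547317, PV = 9.304392
  t = 8.0000: CF_t = 17.000000, DF = 0.525761, PV = 8.937936
  t = 8.5000: CF_t = 17.000000, DF = 0.505054, PV = 8.585914
  t = 9.0000: CF_t = 17.000000, DF = 0.485162, PV = 8.247756
  t = 9.5000: CF_t = 17.000000, DF = 0.466054, PV = 7.922916
  t = 10.0000: CF_t = 1017.000000, DF = 0.447698, PV = 455.309134
Price P = sum_t PV_t = 676.701422
Convexity numerator sum_t t*(t + 1/m) * CF_t / (1+y/m)^(m*t + 2):
  t = 0.5000: term = 7.534713
  t = 1.0000: term = 21.713871
  t = 1.5000: term = 41.717332
  t = 2.0000: term = 66.790478
  t = 2.5000: term = 96.239881
  t = 3.0000: term = 129.429235
  t = 3.5000: term = 165.775517
  t = 4.0000: term = 204.745390
  t = 4.5000: term = 245.851813
  t = 5.0000: term = 288.650864
  t = 5.5000: term = 332.738748
  t = 6.0000: term = 377.748993
  t = 6.5000: term = 423.349816
  t = 7.0000: term = 469.241649
  t = 7.5000: term = 515.154823
  t = 8.0000: term = 560.847390
  t = 8.5000: term = 606.103087
  t = 9.0000: term = 650.729426
  t = 9.5000: term = 694.555903
  t = 10.0000: term = 44115.804428
Convexity = (1/P) * sum = 50014.723357 / 676.701422 = 73.909588


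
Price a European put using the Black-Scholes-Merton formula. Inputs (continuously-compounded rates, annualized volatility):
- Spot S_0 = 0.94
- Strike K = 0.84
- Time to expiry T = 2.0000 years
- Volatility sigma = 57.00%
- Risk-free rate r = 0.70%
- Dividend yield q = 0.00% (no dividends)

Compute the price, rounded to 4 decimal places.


d1 = (ln(S/K) + (r - q + 0.5*sigma^2) * T) / (sigma * sqrt(T)) = 0.55995164
d2 = d1 - sigma * sqrt(T) = -0.24615009
exp(-rT) = 0.98609754; exp(-qT) = 1.00000000
P = K * exp(-rT) * N(-d2) - S_0 * exp(-qT) * N(-d1)
N(-d1) = 0.28775621; N(-d2) = 0.59721698
P = 0.8400 * 0.98609754 * 0.59721698 - 0.9400 * 1.00000000 * 0.28775621 = 0.2242

Answer: Price = 0.2242


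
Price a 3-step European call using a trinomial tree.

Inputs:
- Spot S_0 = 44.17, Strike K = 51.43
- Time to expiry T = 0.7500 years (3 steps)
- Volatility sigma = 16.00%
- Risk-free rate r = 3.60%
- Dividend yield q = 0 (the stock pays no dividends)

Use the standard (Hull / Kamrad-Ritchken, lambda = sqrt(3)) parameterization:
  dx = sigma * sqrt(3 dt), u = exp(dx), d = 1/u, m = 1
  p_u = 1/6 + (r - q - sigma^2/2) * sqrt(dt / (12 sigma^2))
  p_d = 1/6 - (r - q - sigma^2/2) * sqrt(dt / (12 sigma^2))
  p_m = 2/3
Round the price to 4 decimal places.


dt = T/N = 0.250000; dx = sigma*sqrt(3*dt) = 0.138564
u = exp(dx) = 1.148623; d = 1/u = 0.870607
p_u = 0.187596, p_m = 0.666667, p_d = 0.145738
Discount per step: exp(-r*dt) = 0.991040
Stock lattice S(k, j) with j the centered position index:
  k=0: S(0,+0) = 44.1700
  k=1: S(1,-1) = 38.4547; S(1,+0) = 44.1700; S(1,+1) = 50.7347
  k=2: S(2,-2) = 33.4790; S(2,-1) = 38.4547; S(2,+0) = 44.1700; S(2,+1) = 50.7347; S(2,+2) = 58.2750
  k=3: S(3,-3) = 29.1470; S(3,-2) = 33.4790; S(3,-1) = 38.4547; S(3,+0) = 44.1700; S(3,+1) = 50.7347; S(3,+2) = 58.2750; S(3,+3) = 66.9361
Terminal payoffs V(N, j) = max(S_T - K, 0):
  V(3,-3) = 0.000000; V(3,-2) = 0.000000; V(3,-1) = 0.000000; V(3,+0) = 0.000000; V(3,+1) = 0.000000; V(3,+2) = 6.845045; V(3,+3) = 15.506072
Backward induction: V(k, j) = exp(-r*dt) * [p_u * V(k+1, j+1) + p_m * V(k+1, j) + p_d * V(k+1, j-1)]
  V(2,-2) = exp(-r*dt) * [p_u*0.000000 + p_m*0.000000 + p_d*0.000000] = 0.000000
  V(2,-1) = exp(-r*dt) * [p_u*0.000000 + p_m*0.000000 + p_d*0.000000] = 0.000000
  V(2,+0) = exp(-r*dt) * [p_u*0.000000 + p_m*0.000000 + p_d*0.000000] = 0.000000
  V(2,+1) = exp(-r*dt) * [p_u*6.845045 + p_m*0.000000 + p_d*0.000000] = 1.272595
  V(2,+2) = exp(-r*dt) * [p_u*15.506072 + p_m*6.845045 + p_d*0.000000] = 7.405286
  V(1,-1) = exp(-r*dt) * [p_u*0.000000 + p_m*0.000000 + p_d*0.000000] = 0.000000
  V(1,+0) = exp(-r*dt) * [p_u*1.272595 + p_m*0.000000 + p_d*0.000000] = 0.236594
  V(1,+1) = exp(-r*dt) * [p_u*7.405286 + p_m*1.272595 + p_d*0.000000] = 2.217548
  V(0,+0) = exp(-r*dt) * [p_u*2.217548 + p_m*0.236594 + p_d*0.000000] = 0.568591

Answer: Price = V(0,0) = 0.5686


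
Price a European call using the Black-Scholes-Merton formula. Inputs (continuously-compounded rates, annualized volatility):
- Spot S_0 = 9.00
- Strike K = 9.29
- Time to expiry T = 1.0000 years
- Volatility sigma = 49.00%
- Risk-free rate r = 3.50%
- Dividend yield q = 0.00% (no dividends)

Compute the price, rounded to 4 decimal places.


d1 = (ln(S/K) + (r - q + 0.5*sigma^2) * T) / (sigma * sqrt(T)) = 0.25170617
d2 = d1 - sigma * sqrt(T) = -0.23829383
exp(-rT) = 0.96560542; exp(-qT) = 1.00000000
C = S_0 * exp(-qT) * N(d1) - K * exp(-rT) * N(d2)
N(d1) = 0.59936591; N(d2) = 0.40582660
C = 9.0000 * 1.00000000 * 0.59936591 - 9.2900 * 0.96560542 * 0.40582660 = 1.7538

Answer: Price = 1.7538


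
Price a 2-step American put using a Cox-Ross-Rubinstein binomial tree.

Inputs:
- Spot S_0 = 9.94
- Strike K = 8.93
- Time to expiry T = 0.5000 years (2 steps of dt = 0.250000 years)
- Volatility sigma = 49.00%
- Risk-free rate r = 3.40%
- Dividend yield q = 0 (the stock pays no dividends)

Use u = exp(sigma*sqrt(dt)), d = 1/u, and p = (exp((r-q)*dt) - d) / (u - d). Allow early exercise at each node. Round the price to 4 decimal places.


dt = T/N = 0.250000
u = exp(sigma*sqrt(dt)) = 1.277621; d = 1/u = 0.782705
p = (exp((r-q)*dt) - d) / (u - d) = 0.456302
Discount per step: exp(-r*dt) = 0.991536
Stock lattice S(k, i) with i counting down-moves:
  k=0: S(0,0) = 9.9400
  k=1: S(1,0) = 12.6996; S(1,1) = 7.7801
  k=2: S(2,0) = 16.2252; S(2,1) = 9.9400; S(2,2) = 6.0895
Terminal payoffs V(N, i) = max(K - S_T, 0):
  V(2,0) = 0.000000; V(2,1) = 0.000000; V(2,2) = 2.840494
Backward induction: V(k, i) = exp(-r*dt) * [p * V(k+1, i) + (1-p) * V(k+1, i+1)]; then take max(V_cont, immediate exercise) for American.
  V(1,0) = exp(-r*dt) * [p*0.000000 + (1-p)*0.000000] = 0.000000; exercise = 0.000000; V(1,0) = max -> 0.000000
  V(1,1) = exp(-r*dt) * [p*0.000000 + (1-p)*2.840494] = 1.531298; exercise = 1.149917; V(1,1) = max -> 1.531298
  V(0,0) = exp(-r*dt) * [p*0.000000 + (1-p)*1.531298] = 0.825516; exercise = 0.000000; V(0,0) = max -> 0.825516

Answer: Price = V(0,0) = 0.8255
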